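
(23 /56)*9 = 207 /56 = 3.70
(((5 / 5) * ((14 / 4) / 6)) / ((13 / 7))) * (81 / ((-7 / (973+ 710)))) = -318087 / 52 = -6117.06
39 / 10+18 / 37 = 1623 / 370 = 4.39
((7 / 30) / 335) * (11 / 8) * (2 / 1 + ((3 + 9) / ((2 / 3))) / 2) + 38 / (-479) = -2649487 / 38511600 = -0.07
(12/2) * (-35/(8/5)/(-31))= 525/124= 4.23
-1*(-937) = 937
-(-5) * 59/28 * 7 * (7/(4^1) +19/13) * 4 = 49265/52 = 947.40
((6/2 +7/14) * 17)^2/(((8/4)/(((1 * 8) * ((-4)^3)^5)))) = -15205257969664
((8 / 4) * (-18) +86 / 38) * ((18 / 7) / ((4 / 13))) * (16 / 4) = -149994 / 133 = -1127.77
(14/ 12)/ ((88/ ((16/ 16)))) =7/ 528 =0.01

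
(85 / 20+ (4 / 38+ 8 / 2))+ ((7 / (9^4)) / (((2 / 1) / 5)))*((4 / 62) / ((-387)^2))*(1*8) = 8.36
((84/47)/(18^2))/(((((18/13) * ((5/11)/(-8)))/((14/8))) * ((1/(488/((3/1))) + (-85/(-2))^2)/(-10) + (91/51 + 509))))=-116260144/312820797879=-0.00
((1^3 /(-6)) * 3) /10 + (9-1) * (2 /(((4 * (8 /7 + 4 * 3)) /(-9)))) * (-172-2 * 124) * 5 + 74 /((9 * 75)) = 357213703 /62100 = 5752.23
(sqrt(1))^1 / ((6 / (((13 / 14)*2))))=13 / 42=0.31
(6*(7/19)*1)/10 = 21/95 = 0.22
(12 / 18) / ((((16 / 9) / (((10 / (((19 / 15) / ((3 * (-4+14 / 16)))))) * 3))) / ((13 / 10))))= -131625 / 1216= -108.24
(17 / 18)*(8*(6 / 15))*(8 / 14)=544 / 315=1.73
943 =943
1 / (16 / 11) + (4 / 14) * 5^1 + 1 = 3.12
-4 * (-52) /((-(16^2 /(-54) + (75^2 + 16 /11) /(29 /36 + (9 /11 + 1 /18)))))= -933660 /15018233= -0.06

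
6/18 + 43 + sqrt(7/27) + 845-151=sqrt(21)/9 + 2212/3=737.84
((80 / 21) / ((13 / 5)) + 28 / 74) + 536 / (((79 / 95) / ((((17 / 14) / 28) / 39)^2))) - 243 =-20593851156199 / 85396520664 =-241.16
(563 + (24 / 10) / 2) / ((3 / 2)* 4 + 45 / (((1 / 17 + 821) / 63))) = 5625074 / 94245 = 59.69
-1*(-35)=35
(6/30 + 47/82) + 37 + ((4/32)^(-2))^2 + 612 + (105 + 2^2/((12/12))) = 1990457/410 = 4854.77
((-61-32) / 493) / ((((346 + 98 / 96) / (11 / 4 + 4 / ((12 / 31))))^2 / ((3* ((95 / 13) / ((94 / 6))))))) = -31359443760 / 83576022958727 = -0.00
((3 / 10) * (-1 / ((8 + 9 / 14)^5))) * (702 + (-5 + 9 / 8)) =-112640514 / 25937424601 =-0.00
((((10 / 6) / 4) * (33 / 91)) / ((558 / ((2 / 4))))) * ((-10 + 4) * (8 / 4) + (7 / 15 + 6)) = -0.00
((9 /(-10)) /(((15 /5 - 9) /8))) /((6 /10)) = 2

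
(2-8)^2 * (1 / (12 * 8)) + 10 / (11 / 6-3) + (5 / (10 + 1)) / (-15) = -8.23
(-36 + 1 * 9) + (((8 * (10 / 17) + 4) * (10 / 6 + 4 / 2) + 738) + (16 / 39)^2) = 19214075 / 25857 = 743.09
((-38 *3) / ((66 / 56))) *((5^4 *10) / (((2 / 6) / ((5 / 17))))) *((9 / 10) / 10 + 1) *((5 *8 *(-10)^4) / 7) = -6213000000000 / 187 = -33224598930.48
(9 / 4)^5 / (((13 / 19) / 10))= 5609655 / 6656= 842.80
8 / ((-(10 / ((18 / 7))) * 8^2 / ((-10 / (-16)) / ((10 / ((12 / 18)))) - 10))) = 0.32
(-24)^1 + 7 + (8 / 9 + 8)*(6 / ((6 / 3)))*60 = 1583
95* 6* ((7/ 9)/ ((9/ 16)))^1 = 21280/ 27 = 788.15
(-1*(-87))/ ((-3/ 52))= -1508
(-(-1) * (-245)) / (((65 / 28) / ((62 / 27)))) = -85064 / 351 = -242.35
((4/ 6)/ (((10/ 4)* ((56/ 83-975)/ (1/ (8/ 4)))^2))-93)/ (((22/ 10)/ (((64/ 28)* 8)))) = -772.99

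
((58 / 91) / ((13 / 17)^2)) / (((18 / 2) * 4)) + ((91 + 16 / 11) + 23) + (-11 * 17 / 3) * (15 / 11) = 92827561 / 3045042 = 30.48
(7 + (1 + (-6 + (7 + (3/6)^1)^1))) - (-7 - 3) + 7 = 53/2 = 26.50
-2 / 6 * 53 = -53 / 3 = -17.67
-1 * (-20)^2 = -400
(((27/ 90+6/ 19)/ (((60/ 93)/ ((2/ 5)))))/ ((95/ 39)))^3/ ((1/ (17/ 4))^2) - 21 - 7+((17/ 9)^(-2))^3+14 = -3948511999422110082013806443/ 283893299700822250000000000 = -13.91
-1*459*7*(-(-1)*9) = -28917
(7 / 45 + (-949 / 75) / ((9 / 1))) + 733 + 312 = 704531 / 675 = 1043.75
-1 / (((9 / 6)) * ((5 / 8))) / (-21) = 16 / 315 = 0.05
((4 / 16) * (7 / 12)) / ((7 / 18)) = 3 / 8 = 0.38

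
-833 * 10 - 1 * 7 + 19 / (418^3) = -32046827735 / 3843928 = -8337.00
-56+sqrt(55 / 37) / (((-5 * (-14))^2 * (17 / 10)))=-56+sqrt(2035) / 308210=-56.00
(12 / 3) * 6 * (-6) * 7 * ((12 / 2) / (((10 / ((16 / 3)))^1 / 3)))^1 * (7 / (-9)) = 37632 / 5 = 7526.40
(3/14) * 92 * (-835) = -115230/7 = -16461.43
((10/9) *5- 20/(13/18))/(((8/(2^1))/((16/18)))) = -5180/1053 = -4.92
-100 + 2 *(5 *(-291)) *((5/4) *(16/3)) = -19500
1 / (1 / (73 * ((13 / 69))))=949 / 69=13.75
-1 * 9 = -9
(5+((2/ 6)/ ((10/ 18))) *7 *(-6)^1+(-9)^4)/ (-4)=-8176/ 5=-1635.20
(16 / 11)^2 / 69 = 256 / 8349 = 0.03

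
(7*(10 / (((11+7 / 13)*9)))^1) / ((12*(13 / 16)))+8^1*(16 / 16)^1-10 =-782 / 405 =-1.93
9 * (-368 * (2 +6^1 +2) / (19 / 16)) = -529920 / 19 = -27890.53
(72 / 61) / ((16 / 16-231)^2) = 18 / 806725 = 0.00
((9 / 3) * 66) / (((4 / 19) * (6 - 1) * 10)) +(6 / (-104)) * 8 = 23853 / 1300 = 18.35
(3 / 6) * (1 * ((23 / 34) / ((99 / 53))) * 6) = 1219 / 1122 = 1.09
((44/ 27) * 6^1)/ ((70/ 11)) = 484/ 315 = 1.54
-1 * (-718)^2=-515524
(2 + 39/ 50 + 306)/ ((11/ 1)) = 15439/ 550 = 28.07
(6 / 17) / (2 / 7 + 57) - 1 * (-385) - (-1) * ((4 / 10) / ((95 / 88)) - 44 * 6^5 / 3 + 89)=-367759910308 / 3238075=-113573.62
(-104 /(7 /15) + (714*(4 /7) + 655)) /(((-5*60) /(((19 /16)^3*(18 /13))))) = -121013337 /18636800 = -6.49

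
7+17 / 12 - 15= -79 / 12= -6.58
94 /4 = 47 /2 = 23.50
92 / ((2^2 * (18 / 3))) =23 / 6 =3.83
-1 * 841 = -841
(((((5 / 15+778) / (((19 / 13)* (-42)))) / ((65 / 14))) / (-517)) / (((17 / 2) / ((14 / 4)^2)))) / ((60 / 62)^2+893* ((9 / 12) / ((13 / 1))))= 571754638 / 3939630130161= 0.00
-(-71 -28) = 99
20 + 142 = 162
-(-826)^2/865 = -682276/865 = -788.76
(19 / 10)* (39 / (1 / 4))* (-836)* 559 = -692574168 / 5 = -138514833.60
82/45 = 1.82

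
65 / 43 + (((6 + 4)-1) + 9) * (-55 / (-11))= 3935 / 43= 91.51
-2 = -2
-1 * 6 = -6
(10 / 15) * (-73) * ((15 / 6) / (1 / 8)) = -2920 / 3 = -973.33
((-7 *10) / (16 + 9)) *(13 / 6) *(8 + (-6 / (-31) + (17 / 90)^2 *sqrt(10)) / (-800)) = -9026927 / 186000 + 26299 *sqrt(10) / 97200000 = -48.53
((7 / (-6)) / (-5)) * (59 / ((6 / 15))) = 413 / 12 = 34.42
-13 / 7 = -1.86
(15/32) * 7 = 105/32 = 3.28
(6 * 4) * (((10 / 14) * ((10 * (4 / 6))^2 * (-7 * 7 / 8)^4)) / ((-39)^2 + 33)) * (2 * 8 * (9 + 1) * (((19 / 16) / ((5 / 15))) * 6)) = 1397081875 / 592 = 2359935.60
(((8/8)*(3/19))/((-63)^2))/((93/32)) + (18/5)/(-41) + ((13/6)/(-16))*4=-0.63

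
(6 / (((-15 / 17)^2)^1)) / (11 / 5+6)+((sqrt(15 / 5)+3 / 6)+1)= sqrt(3)+3001 / 1230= 4.17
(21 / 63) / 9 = 1 / 27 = 0.04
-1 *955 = -955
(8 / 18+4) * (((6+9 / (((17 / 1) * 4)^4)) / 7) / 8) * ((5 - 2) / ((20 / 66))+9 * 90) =16695801345 / 42762752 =390.43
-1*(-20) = 20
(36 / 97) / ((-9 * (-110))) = 2 / 5335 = 0.00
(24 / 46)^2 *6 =864 / 529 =1.63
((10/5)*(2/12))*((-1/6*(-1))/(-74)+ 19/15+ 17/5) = 2071/1332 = 1.55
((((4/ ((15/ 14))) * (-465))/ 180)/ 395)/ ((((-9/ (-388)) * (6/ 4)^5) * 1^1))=-5388544/ 38873925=-0.14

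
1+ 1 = 2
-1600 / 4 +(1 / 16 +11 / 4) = -6355 / 16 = -397.19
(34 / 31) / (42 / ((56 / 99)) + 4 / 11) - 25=-2542829 / 101773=-24.99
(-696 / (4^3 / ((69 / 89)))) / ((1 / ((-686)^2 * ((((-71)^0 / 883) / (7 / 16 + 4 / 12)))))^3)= -2786566894.08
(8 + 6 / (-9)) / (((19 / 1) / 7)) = 154 / 57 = 2.70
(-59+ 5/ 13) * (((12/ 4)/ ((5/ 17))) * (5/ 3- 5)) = 25908/ 13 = 1992.92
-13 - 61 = -74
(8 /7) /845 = 8 /5915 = 0.00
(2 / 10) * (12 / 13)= 12 / 65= 0.18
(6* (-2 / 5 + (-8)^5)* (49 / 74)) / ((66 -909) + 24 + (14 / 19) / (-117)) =7648636086 / 48117205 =158.96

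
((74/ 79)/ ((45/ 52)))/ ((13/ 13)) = 3848/ 3555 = 1.08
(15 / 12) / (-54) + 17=3667 / 216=16.98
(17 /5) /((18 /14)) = 119 /45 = 2.64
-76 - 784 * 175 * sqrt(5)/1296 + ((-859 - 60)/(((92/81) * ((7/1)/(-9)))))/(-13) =-8575 * sqrt(5)/81 - 1306223/8372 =-392.74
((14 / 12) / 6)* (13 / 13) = 7 / 36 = 0.19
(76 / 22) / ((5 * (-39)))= -38 / 2145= -0.02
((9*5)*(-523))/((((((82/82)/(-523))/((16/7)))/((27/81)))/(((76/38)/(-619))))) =-131293920/4333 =-30300.93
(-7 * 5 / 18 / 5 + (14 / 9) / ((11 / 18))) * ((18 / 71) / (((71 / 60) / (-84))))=-2152080 / 55451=-38.81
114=114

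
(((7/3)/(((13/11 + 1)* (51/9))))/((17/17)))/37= 77/15096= 0.01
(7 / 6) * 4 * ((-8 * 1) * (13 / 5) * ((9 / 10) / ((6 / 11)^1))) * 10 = -8008 / 5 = -1601.60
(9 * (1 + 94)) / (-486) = -95 / 54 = -1.76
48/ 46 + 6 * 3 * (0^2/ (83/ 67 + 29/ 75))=24/ 23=1.04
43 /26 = 1.65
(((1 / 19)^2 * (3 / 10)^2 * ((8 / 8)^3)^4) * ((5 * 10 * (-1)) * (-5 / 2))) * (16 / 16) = 45 / 1444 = 0.03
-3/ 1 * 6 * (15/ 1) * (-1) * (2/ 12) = 45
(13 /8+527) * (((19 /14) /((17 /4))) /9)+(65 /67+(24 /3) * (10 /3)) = 13316057 /287028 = 46.39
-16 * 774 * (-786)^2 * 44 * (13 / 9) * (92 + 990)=-526122427843584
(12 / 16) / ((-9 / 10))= -5 / 6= -0.83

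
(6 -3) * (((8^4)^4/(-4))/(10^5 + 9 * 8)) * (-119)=448600744132608/1787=251035671031.12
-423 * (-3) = 1269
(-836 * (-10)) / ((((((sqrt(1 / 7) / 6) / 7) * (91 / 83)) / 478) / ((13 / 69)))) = 663349280 * sqrt(7) / 23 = 76306835.97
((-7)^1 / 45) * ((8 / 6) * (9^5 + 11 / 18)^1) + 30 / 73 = -12246.92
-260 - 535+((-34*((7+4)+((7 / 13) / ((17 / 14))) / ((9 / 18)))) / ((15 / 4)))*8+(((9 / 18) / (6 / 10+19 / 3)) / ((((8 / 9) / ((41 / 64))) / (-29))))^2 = -1654.92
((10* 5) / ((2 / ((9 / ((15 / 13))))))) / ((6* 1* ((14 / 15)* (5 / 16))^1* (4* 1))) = 195 / 7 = 27.86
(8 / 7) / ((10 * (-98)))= -2 / 1715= -0.00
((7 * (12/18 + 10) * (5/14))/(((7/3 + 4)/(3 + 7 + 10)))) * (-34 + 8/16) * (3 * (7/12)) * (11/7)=-147400/19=-7757.89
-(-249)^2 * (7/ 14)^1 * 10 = -310005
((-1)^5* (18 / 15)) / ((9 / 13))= -26 / 15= -1.73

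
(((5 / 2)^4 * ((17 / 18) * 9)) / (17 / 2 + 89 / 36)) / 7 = 19125 / 4424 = 4.32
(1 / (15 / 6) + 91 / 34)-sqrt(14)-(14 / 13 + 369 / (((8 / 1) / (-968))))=44647.26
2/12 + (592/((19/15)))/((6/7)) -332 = 24331/114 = 213.43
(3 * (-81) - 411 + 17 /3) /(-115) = 389 /69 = 5.64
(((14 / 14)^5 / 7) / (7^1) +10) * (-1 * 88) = -43208 / 49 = -881.80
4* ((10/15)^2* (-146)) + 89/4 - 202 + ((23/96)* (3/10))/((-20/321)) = -25370447/57600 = -440.46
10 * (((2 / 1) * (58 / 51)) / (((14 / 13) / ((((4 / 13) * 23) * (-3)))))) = -53360 / 119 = -448.40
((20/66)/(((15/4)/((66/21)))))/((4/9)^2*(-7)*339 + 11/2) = -96/175105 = -0.00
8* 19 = 152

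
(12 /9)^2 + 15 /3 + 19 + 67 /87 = 6929 /261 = 26.55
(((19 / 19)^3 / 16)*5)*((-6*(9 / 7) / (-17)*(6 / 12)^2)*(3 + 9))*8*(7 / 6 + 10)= 9045 / 238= 38.00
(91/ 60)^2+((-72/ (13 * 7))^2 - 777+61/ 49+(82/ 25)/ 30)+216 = -82983492187/ 149058000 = -556.72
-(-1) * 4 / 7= 4 / 7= 0.57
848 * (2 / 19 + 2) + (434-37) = 41463 / 19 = 2182.26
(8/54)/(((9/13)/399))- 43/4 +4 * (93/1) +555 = 324529/324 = 1001.63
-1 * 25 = -25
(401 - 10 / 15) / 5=1201 / 15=80.07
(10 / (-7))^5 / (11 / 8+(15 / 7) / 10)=-800000 / 213689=-3.74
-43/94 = -0.46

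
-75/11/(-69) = 25/253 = 0.10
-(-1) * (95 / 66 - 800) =-52705 / 66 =-798.56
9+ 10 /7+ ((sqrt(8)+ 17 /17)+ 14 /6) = 2 * sqrt(2)+ 289 /21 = 16.59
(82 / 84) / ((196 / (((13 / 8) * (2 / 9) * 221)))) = 117793 / 296352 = 0.40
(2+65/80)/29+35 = 35.10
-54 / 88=-27 / 44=-0.61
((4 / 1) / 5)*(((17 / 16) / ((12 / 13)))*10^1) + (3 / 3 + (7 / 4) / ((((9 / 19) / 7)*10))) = 2303 / 180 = 12.79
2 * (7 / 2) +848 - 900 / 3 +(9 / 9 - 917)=-361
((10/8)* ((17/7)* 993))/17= 4965/28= 177.32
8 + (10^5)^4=100000000000000000008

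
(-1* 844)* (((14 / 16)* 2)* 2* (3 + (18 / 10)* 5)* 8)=-283584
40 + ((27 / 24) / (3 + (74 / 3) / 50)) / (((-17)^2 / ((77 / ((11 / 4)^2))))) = 40.01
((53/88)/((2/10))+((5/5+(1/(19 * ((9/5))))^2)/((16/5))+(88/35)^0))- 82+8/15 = -124064869/1608255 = -77.14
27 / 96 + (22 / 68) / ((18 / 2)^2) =12569 / 44064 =0.29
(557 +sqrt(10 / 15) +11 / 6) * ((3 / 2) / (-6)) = -3353 / 24 - sqrt(6) / 12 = -139.91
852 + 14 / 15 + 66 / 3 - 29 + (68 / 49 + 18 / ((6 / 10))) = 644831 / 735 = 877.32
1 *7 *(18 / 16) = 63 / 8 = 7.88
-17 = -17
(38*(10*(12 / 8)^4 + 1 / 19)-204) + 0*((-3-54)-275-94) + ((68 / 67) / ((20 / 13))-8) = 2297309 / 1340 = 1714.41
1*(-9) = -9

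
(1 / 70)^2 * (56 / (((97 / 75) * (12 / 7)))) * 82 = 41 / 97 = 0.42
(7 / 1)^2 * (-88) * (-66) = 284592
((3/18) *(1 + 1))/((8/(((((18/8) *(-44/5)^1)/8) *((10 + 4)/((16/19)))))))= -4389/2560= -1.71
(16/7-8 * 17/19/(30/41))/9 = -14956/17955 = -0.83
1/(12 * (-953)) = -1/11436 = -0.00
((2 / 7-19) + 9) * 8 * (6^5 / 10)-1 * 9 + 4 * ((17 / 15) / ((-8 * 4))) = -60439.77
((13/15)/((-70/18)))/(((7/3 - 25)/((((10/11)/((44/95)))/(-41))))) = -2223/4722872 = -0.00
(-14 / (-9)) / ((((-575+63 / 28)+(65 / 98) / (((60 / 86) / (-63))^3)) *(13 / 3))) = -5600 / 7627534161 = -0.00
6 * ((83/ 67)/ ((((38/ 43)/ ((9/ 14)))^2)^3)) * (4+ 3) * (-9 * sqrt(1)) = -7528485991777007769/ 108496707935823872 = -69.39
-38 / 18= -19 / 9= -2.11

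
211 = 211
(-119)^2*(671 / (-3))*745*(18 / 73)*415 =-17626742606550 / 73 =-241462227486.99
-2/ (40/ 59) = -59/ 20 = -2.95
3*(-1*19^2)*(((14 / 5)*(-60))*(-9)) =-1637496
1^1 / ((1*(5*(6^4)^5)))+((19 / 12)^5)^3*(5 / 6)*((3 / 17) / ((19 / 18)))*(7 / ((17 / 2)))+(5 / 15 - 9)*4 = 212027462125986330344573 / 2704972260296192163840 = 78.38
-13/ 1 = -13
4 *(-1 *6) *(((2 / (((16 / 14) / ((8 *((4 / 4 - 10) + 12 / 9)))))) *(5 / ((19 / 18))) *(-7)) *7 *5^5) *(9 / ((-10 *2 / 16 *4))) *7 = 447306300000 / 19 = 23542436842.11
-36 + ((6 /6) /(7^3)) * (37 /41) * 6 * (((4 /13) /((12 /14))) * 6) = -939324 /26117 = -35.97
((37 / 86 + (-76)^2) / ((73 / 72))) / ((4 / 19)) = 84948183 / 3139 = 27062.18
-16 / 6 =-8 / 3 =-2.67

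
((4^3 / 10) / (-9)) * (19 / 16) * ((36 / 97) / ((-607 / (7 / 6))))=532 / 883185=0.00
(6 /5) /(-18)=-1 /15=-0.07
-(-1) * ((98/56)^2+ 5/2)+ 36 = 41.56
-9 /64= -0.14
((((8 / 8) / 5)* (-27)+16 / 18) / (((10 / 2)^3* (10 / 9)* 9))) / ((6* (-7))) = 29 / 337500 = 0.00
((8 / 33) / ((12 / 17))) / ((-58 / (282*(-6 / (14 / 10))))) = 7.16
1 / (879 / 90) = 30 / 293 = 0.10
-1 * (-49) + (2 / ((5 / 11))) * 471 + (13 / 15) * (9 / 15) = 53048 / 25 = 2121.92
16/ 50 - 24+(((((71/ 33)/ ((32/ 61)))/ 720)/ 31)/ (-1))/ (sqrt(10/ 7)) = -592/ 25 - 4331 * sqrt(70)/ 235699200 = -23.68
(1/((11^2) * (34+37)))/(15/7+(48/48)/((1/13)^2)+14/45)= 315/463982728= 0.00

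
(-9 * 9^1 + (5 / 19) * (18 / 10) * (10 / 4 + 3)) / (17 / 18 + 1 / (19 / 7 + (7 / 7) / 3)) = -857952 / 13927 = -61.60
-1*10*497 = -4970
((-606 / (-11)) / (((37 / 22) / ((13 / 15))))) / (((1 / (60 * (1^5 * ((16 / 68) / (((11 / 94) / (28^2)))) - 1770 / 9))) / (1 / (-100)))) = -4065163544 / 172975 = -23501.45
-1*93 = -93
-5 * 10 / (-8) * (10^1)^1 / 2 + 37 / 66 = 4199 / 132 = 31.81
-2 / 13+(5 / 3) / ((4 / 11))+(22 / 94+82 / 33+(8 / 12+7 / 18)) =1984991 / 241956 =8.20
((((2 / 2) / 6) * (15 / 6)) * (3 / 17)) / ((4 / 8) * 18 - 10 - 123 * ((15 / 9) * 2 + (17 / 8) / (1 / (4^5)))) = -5 / 18228012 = -0.00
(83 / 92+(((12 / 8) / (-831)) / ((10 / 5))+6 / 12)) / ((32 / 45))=803475 / 407744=1.97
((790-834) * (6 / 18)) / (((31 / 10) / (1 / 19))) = -440 / 1767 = -0.25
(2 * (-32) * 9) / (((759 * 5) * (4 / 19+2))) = -608 / 8855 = -0.07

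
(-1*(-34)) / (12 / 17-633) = -578 / 10749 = -0.05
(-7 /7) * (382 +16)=-398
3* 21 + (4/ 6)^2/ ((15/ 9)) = 949/ 15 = 63.27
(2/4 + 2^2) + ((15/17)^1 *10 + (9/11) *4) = 6207/374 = 16.60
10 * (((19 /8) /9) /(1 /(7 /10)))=133 /72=1.85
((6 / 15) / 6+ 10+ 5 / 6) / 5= 109 / 50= 2.18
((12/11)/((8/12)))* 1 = 1.64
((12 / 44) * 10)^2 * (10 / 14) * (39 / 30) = 5850 / 847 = 6.91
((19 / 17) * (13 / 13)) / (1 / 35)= 665 / 17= 39.12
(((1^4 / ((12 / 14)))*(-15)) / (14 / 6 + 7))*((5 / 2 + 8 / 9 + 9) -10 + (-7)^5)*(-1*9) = -4537245 / 16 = -283577.81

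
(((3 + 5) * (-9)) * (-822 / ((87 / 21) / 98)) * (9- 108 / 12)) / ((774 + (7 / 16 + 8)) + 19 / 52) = 0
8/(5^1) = 8/5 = 1.60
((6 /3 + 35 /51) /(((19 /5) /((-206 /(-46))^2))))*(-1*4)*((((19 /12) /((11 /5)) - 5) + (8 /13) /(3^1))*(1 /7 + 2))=12099829725 /24433981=495.21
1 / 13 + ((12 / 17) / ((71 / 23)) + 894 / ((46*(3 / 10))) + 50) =41534525 / 360893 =115.09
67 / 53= 1.26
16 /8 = 2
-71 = -71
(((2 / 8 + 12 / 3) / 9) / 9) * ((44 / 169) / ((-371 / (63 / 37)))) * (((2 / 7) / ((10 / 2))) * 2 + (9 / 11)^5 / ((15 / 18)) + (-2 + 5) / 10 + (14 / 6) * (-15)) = 145423423 / 67930228366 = 0.00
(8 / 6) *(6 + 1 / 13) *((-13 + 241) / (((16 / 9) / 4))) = 4156.62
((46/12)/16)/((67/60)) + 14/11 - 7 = -32503/5896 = -5.51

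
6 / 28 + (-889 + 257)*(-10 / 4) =22123 / 14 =1580.21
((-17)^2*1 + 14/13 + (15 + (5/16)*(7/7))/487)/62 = 29386817/6280352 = 4.68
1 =1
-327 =-327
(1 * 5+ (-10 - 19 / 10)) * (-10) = 69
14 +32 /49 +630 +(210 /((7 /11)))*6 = 128608 /49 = 2624.65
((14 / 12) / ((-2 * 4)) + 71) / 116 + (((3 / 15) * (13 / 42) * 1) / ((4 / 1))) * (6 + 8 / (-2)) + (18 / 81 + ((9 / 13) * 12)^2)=6904606409 / 98804160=69.88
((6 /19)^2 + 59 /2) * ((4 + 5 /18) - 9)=-1816535 /12996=-139.78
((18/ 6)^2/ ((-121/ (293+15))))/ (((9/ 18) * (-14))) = 3.27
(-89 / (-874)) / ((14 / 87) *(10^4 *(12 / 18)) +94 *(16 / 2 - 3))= 0.00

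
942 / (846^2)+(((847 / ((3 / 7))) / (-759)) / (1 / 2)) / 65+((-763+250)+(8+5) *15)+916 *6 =923391994363 / 178332570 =5177.92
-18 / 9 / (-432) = 1 / 216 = 0.00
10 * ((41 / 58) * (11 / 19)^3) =272855 / 198911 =1.37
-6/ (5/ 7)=-42/ 5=-8.40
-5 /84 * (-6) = 5 /14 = 0.36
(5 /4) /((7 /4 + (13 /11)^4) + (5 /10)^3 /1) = 146410 /448103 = 0.33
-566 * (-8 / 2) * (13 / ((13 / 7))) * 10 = 158480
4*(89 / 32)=89 / 8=11.12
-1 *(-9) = 9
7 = 7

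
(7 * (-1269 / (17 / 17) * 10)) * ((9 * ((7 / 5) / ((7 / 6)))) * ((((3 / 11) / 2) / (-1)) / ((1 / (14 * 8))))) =161173152 / 11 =14652104.73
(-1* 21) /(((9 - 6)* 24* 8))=-7 /192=-0.04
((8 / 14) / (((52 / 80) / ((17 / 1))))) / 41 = 1360 / 3731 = 0.36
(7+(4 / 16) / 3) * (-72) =-510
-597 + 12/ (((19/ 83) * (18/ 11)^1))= -32203/ 57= -564.96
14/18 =7/9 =0.78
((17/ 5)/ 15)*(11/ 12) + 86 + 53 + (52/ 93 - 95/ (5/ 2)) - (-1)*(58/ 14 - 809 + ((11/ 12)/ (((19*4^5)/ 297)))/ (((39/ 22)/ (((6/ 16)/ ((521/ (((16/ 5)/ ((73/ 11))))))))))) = -330225650070887491/ 469677488716800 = -703.09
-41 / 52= -0.79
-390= -390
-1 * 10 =-10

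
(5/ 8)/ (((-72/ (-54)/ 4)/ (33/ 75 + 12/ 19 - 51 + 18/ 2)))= -58323/ 760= -76.74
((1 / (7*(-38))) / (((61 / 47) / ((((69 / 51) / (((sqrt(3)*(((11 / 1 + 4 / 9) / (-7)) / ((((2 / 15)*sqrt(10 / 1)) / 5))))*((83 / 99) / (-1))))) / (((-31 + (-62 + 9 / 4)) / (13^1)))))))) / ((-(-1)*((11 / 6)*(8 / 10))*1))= 252954*sqrt(30) / 101906772935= 0.00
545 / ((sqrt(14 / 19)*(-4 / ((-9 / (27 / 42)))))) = 545*sqrt(266) / 4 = 2222.17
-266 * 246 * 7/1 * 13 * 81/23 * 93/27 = -72232808.87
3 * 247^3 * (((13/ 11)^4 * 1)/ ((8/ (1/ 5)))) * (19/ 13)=1887103727067/ 585640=3222293.09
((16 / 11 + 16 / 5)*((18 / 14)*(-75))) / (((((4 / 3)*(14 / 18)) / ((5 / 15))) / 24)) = -1866240 / 539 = -3462.41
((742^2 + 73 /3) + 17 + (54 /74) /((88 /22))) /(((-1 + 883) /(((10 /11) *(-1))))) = -1222344245 /2153844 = -567.52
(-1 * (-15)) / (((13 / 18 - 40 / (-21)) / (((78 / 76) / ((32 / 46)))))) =847665 / 100624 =8.42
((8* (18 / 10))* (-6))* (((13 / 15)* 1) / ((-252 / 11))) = 3.27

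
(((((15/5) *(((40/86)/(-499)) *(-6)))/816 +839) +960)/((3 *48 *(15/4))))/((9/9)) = 1312438877/393950520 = 3.33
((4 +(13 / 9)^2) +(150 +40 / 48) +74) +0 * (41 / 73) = 37409 / 162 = 230.92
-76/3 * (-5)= 380/3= 126.67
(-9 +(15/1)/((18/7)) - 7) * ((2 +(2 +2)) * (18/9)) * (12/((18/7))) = -1708/3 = -569.33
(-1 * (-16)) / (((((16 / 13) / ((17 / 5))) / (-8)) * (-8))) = 221 / 5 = 44.20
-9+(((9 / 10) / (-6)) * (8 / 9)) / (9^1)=-1217 / 135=-9.01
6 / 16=3 / 8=0.38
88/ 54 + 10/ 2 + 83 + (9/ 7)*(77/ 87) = 71071/ 783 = 90.77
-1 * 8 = -8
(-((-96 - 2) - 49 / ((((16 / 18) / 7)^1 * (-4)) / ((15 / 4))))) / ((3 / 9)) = -101283 / 128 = -791.27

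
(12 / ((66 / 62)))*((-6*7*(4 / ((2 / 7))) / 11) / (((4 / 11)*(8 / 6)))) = -13671 / 11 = -1242.82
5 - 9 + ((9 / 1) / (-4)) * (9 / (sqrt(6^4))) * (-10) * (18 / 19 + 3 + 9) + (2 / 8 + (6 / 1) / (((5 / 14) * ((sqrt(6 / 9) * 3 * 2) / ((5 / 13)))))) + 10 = 80.40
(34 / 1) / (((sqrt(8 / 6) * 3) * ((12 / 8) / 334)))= 2185.46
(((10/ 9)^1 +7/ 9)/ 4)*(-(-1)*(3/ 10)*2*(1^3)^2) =17/ 60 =0.28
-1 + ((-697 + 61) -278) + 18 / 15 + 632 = -1409 / 5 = -281.80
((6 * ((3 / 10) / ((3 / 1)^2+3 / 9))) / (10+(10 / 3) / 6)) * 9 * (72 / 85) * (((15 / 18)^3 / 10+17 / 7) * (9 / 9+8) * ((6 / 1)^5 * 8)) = 383606868384 / 1978375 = 193899.98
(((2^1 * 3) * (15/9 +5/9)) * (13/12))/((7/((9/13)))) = 1.43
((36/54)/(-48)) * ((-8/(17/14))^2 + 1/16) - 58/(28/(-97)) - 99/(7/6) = 269097049/2330496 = 115.47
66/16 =33/8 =4.12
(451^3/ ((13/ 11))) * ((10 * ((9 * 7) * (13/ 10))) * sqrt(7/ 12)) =21190519581 * sqrt(21)/ 2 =48553579997.69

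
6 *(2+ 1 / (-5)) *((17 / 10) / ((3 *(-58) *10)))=-153 / 14500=-0.01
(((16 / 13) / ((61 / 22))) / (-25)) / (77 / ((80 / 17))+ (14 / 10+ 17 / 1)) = -5632 / 11026665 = -0.00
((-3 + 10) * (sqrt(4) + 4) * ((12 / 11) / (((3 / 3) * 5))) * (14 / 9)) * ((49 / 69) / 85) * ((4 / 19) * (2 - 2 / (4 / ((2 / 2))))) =76832 / 2042975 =0.04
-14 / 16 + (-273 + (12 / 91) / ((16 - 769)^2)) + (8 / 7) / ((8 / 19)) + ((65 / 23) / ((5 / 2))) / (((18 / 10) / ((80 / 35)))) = -2560771089307 / 9493998696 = -269.73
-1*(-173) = 173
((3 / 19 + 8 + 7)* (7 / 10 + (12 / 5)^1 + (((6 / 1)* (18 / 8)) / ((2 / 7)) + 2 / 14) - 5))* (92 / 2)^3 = 44635174848 / 665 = 67120563.68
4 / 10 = 2 / 5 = 0.40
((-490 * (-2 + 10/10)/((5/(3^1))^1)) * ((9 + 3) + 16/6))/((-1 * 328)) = -539/41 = -13.15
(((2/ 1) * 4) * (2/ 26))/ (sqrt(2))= 4 * sqrt(2)/ 13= 0.44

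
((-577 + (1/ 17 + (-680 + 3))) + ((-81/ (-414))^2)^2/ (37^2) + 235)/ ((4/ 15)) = -1592663648632065/ 416815333952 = -3821.03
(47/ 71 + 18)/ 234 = 1325/ 16614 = 0.08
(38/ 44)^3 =6859/ 10648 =0.64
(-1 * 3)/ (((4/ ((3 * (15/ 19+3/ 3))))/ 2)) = -153/ 19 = -8.05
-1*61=-61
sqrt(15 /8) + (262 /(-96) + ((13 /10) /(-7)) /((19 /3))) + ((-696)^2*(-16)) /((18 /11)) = -4736513.39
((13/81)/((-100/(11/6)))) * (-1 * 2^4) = 286/6075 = 0.05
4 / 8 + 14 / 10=19 / 10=1.90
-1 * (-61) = 61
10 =10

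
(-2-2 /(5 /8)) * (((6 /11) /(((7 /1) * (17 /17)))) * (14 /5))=-312 /275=-1.13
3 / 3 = 1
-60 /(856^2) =-15 /183184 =-0.00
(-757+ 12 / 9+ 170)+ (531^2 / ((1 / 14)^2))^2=9162447132282451 / 3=3054149044094150.33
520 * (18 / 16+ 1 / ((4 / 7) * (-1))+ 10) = 4875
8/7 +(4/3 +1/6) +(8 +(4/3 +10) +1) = 965/42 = 22.98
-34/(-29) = 34/29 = 1.17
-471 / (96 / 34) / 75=-2669 / 1200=-2.22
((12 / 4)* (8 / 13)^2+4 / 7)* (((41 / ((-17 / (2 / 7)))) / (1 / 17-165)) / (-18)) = -20705 / 52244829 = -0.00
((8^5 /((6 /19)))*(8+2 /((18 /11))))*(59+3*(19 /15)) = 8112996352 /135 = 60096269.27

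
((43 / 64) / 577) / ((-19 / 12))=-129 / 175408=-0.00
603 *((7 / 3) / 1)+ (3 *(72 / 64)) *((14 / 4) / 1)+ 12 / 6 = 22733 / 16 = 1420.81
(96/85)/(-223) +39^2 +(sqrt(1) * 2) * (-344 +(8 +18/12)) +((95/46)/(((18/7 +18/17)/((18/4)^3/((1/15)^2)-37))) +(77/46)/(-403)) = 15173860010040457/1214396202240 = 12494.98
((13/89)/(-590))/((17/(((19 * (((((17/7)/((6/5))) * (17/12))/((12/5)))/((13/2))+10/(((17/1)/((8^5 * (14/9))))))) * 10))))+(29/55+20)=-15759114813581/252397086480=-62.44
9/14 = 0.64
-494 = -494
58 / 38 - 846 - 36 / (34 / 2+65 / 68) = -6545819 / 7733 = -846.48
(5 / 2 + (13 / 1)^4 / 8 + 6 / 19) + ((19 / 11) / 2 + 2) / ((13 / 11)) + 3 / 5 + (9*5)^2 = 55337523 / 9880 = 5600.96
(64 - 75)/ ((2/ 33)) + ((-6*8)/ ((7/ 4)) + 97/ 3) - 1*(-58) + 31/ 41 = -202919/ 1722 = -117.84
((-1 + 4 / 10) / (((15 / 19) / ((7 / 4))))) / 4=-133 / 400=-0.33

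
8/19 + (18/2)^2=1547/19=81.42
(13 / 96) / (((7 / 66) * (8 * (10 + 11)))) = 143 / 18816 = 0.01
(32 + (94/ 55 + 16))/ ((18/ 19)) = 25973/ 495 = 52.47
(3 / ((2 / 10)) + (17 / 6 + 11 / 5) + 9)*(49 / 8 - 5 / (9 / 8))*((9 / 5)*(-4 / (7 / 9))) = -316173 / 700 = -451.68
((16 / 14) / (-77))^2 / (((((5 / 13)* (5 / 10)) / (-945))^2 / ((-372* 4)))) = -7915451.26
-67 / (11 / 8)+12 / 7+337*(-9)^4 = 170247769 / 77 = 2211009.99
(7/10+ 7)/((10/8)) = 154/25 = 6.16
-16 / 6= -8 / 3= -2.67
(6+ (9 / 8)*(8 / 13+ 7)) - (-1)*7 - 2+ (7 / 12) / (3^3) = 165017 / 8424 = 19.59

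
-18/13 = -1.38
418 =418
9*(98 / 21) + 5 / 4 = 173 / 4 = 43.25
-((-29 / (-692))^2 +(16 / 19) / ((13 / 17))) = -130458735 / 118279408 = -1.10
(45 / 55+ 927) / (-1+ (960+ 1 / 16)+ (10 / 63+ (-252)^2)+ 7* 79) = 0.01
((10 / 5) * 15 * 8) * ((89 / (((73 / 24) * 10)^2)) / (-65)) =-615168 / 1731925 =-0.36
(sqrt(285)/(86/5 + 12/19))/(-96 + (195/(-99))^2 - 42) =-855 *sqrt(285)/2044798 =-0.01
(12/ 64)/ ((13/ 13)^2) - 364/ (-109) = 6151/ 1744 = 3.53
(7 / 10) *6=21 / 5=4.20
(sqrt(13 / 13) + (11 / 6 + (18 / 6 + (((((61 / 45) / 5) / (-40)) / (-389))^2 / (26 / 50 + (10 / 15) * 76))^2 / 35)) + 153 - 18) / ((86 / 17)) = 32984094405054125542269060235379297 / 1184809795545278717703504000000000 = 27.84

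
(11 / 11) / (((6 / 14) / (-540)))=-1260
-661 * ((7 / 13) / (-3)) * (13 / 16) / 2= 4627 / 96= 48.20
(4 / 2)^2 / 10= 2 / 5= 0.40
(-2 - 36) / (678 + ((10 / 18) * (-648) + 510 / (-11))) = -209 / 1494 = -0.14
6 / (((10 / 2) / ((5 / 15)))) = 2 / 5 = 0.40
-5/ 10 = -1/ 2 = -0.50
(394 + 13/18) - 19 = 375.72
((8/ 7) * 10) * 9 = 720/ 7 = 102.86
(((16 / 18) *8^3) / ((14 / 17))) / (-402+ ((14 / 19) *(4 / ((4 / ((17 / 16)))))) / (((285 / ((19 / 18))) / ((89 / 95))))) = -15082291200 / 10971149063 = -1.37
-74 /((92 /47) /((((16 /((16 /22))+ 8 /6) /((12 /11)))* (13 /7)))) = -1243385 /828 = -1501.67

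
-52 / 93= -0.56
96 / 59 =1.63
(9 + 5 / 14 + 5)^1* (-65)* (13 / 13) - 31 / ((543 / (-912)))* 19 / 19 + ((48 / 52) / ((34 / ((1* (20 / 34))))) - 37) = -8740835319 / 9520238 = -918.13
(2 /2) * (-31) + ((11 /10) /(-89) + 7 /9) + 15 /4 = -26.48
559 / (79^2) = 559 / 6241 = 0.09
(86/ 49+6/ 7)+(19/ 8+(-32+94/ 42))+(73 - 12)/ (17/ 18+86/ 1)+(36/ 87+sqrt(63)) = -1262760503/ 53372760+3 * sqrt(7) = -15.72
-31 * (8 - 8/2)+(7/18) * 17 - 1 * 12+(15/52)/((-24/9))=-484837/3744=-129.50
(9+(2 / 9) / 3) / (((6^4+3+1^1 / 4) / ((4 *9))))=3920 / 15591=0.25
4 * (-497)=-1988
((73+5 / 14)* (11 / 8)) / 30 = 11297 / 3360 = 3.36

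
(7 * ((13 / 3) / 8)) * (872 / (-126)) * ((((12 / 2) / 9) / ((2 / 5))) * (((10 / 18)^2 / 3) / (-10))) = 35425 / 78732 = 0.45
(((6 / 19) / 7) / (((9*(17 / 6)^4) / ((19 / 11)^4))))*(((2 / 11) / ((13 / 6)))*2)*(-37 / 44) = -1315611072 / 13464591711571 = -0.00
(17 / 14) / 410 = 17 / 5740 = 0.00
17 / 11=1.55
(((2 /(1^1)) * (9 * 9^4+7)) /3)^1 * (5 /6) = 295280 /9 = 32808.89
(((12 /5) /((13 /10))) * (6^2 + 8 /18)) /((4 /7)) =4592 /39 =117.74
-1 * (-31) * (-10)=-310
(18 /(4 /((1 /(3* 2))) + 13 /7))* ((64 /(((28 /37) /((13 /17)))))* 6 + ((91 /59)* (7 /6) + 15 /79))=3893935029 /14341897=271.51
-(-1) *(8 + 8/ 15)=128/ 15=8.53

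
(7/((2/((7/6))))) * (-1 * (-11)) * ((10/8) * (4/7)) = 385/12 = 32.08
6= 6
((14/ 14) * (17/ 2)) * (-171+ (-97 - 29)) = -5049/ 2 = -2524.50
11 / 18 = 0.61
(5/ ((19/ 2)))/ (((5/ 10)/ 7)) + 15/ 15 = 159/ 19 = 8.37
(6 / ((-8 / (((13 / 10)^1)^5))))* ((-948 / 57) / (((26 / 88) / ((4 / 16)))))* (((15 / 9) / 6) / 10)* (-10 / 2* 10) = -24819509 / 456000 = -54.43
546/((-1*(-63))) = 8.67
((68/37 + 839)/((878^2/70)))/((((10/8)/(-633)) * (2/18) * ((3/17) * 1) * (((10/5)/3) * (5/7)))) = -147640392711/35653385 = -4140.99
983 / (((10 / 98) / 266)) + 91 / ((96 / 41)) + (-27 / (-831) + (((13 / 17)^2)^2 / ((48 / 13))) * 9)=28456707879230149 / 11104952160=2562524.13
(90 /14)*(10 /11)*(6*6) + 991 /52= 918707 /4004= 229.45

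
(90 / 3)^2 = 900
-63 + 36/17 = -1035/17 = -60.88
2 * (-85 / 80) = -17 / 8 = -2.12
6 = 6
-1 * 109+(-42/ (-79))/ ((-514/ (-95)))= -2211032/ 20303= -108.90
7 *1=7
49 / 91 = 7 / 13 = 0.54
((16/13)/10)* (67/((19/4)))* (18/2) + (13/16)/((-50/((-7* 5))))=639949/39520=16.19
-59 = -59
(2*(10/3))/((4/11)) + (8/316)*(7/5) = 21767/1185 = 18.37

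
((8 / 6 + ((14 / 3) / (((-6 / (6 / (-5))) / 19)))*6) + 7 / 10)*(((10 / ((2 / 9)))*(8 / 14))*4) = 78072 / 7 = 11153.14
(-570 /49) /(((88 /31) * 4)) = -8835 /8624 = -1.02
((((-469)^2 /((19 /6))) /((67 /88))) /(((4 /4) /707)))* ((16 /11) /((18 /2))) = 594196736 /57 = 10424504.14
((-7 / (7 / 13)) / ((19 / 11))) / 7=-143 / 133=-1.08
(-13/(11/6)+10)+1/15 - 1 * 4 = -169/165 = -1.02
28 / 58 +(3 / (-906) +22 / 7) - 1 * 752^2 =-34668566155 / 61306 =-565500.38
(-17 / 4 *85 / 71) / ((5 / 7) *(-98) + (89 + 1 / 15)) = -21675 / 81224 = -0.27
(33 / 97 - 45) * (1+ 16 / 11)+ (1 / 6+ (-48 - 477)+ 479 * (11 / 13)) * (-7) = 60510295 / 83226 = 727.06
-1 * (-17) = 17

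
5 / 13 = 0.38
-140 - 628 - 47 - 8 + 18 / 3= -817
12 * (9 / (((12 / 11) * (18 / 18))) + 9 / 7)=801 / 7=114.43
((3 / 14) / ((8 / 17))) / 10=51 / 1120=0.05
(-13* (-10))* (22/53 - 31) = -210730/53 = -3976.04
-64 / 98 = -32 / 49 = -0.65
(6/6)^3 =1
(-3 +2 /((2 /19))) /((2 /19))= 152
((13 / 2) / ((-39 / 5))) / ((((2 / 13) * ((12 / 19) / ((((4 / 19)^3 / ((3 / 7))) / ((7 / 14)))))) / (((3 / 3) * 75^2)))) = -2275000 / 1083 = -2100.65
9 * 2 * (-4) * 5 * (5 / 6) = -300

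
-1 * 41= -41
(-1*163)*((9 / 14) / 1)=-1467 / 14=-104.79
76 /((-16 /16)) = -76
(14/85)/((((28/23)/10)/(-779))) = -17917/17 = -1053.94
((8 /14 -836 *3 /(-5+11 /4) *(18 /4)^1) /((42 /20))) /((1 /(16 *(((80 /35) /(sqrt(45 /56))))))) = 97457.98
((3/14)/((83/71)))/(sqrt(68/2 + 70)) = 0.02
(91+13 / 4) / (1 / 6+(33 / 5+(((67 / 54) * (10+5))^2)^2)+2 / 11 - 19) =544169340 / 692625202783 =0.00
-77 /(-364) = 0.21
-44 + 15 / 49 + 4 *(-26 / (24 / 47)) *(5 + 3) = -245935 / 147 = -1673.03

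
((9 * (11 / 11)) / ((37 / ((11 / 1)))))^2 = 9801 / 1369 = 7.16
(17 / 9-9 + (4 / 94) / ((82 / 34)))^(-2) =300779649 / 15134412484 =0.02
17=17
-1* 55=-55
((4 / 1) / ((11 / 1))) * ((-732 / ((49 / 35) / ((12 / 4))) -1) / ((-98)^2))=-10987 / 184877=-0.06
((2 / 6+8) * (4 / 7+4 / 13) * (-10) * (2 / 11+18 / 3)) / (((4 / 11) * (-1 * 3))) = 415.14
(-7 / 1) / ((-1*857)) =7 / 857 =0.01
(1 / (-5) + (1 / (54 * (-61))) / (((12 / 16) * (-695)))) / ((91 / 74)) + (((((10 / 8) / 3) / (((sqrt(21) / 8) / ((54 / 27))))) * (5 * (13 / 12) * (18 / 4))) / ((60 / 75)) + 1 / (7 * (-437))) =44.16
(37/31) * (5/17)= 185/527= 0.35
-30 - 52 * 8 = -446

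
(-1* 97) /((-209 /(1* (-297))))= -2619 /19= -137.84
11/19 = 0.58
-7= -7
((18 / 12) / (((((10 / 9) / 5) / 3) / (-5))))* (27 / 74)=-10935 / 296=-36.94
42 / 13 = 3.23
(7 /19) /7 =1 /19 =0.05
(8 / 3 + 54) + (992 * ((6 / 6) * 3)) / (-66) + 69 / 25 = 11827 / 825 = 14.34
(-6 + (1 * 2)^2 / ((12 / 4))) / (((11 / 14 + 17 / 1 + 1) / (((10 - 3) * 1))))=-1.74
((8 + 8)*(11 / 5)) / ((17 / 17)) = 176 / 5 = 35.20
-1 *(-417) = 417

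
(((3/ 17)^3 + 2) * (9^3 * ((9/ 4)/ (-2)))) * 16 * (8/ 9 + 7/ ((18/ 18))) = -1019962854/ 4913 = -207604.90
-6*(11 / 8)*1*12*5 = -495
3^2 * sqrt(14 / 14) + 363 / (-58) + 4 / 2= 4.74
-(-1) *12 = 12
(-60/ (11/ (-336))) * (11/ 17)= 20160/ 17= 1185.88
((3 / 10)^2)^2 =81 / 10000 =0.01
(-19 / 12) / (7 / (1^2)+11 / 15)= -95 / 464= -0.20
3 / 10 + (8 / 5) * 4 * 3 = 39 / 2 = 19.50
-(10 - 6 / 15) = -48 / 5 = -9.60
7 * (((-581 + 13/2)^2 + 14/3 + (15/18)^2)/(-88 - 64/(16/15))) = -41587007/2664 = -15610.74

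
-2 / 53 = -0.04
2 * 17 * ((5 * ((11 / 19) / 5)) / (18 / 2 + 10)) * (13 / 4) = 3.37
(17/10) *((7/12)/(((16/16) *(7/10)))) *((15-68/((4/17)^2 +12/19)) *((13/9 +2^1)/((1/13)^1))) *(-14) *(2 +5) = 13294016099/25461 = 522132.52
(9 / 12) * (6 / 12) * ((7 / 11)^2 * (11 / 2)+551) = 36513 / 176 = 207.46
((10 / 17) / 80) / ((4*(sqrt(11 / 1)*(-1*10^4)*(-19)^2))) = -sqrt(11) / 21602240000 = -0.00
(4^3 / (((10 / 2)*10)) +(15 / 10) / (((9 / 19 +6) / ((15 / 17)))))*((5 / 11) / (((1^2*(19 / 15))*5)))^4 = 9523575 / 241799407894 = 0.00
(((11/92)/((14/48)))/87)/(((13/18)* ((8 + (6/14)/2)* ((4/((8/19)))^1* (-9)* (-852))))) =44/4035526755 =0.00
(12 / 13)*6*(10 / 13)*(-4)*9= -25920 / 169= -153.37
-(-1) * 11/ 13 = 11/ 13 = 0.85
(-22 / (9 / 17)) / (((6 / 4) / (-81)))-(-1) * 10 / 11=24694 / 11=2244.91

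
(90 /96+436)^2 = 48874081 /256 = 190914.38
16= 16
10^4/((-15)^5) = -16/1215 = -0.01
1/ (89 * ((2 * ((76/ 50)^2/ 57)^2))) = 3515625/ 1028128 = 3.42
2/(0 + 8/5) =5/4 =1.25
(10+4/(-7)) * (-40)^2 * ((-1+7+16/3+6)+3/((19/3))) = 5104000/19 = 268631.58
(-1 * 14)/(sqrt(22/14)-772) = 14 * sqrt(77)/4171877 +75656/4171877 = 0.02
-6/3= -2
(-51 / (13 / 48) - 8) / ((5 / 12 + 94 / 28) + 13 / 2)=-214368 / 11219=-19.11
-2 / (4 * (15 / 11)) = -11 / 30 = -0.37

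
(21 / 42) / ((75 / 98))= 49 / 75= 0.65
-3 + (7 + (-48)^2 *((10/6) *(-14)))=-53756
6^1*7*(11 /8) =57.75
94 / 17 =5.53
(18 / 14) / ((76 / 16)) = 36 / 133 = 0.27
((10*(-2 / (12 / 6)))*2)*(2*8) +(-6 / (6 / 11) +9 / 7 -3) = -2329 / 7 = -332.71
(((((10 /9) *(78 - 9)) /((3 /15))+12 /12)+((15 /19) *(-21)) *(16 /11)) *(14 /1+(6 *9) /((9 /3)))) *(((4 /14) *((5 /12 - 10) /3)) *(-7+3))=1662307520 /39501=42082.67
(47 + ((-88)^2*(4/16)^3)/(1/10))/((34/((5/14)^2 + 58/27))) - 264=-10787647/59976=-179.87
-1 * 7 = -7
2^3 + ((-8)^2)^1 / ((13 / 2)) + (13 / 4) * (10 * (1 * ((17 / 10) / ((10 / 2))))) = 7513 / 260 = 28.90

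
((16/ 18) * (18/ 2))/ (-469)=-8/ 469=-0.02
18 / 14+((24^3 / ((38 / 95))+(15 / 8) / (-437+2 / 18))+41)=7619145551 / 220192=34602.28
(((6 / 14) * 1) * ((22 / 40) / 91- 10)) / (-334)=54567 / 4255160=0.01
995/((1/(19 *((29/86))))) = 548245/86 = 6374.94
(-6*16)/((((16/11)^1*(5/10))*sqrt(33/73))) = -4*sqrt(2409) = -196.33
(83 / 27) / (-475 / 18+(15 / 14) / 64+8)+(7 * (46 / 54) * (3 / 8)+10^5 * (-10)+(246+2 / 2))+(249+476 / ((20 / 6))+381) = -53280578546411 / 53335080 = -998978.13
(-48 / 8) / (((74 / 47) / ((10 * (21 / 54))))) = -1645 / 111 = -14.82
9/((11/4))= 36/11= 3.27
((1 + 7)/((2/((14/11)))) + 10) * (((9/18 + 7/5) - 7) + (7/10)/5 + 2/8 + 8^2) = 44737/50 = 894.74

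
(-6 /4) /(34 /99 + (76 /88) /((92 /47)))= -27324 /14293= -1.91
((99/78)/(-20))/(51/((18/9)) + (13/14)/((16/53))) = -924/416065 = -0.00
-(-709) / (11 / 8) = 515.64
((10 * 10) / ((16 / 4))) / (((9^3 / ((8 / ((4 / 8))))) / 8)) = 3200 / 729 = 4.39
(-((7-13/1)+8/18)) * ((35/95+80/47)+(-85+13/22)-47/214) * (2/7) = -964151900/7357427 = -131.04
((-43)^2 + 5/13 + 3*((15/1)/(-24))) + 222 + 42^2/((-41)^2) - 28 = 357088333/174824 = 2042.56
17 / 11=1.55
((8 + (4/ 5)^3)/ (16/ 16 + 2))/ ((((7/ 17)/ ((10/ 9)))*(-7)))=-5168/ 4725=-1.09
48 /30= 1.60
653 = 653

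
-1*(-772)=772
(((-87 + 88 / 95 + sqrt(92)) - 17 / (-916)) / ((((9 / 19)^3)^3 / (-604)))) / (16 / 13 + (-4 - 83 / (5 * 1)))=-249657678185735686711 / 111697588604079 + 25337438029607080 * sqrt(23) / 487762395651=-1985995.90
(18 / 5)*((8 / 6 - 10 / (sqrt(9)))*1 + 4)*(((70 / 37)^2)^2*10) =1728720000 / 1874161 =922.40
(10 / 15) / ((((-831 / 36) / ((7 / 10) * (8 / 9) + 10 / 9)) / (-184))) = 38272 / 4155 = 9.21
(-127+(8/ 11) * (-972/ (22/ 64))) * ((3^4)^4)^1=-11372900641479/ 121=-93990914392.39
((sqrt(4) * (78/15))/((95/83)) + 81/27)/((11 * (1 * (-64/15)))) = -17223/66880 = -0.26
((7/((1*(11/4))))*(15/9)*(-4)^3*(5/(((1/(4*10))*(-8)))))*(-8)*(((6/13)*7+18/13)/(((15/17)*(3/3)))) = -121856000/429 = -284046.62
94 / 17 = 5.53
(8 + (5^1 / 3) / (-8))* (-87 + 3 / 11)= -675.75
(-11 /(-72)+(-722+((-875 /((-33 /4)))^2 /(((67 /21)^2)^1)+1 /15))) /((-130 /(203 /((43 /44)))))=-1170410926601 /1910967300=-612.47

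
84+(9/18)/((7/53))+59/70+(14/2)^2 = 4817/35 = 137.63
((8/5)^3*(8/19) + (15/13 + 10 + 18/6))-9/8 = 14.75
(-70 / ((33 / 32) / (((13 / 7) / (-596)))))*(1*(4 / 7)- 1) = -1040 / 11473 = -0.09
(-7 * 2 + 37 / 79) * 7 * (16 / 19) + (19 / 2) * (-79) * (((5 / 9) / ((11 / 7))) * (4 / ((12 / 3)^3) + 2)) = -90348923 / 144096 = -627.01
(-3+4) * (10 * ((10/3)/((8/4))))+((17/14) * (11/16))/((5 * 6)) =112187/6720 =16.69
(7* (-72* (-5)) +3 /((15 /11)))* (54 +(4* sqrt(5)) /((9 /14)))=706216* sqrt(5) /45 +680994 /5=171290.96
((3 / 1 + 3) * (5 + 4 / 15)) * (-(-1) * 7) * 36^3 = 51601536 / 5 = 10320307.20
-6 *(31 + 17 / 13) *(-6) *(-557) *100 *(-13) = 842184000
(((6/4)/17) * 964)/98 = 723/833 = 0.87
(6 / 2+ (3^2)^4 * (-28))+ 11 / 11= -183704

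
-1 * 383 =-383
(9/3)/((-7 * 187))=-3/1309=-0.00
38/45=0.84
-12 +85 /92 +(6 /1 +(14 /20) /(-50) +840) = 2400366 /2875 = 834.91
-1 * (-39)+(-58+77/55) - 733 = -3753/5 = -750.60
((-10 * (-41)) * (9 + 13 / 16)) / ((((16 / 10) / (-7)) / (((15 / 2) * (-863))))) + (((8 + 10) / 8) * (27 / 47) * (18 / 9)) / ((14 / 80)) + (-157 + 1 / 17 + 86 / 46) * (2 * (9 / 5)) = 9379165524687897 / 82328960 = 113923041.48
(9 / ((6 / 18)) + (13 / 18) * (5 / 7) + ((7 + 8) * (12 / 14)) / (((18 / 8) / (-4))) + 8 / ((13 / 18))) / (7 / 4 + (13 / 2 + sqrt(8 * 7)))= 1.00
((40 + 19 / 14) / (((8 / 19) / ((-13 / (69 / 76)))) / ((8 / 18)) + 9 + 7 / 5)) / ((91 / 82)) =85697790 / 23763383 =3.61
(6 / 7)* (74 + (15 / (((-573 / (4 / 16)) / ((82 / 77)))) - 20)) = 4764453 / 102949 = 46.28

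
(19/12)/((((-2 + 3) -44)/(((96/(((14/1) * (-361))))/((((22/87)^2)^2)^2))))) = 3282116715437121/78458780188096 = 41.83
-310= -310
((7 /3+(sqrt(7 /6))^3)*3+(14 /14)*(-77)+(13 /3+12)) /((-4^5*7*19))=23 /58368 - sqrt(42) /233472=0.00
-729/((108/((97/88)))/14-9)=54999/151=364.23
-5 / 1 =-5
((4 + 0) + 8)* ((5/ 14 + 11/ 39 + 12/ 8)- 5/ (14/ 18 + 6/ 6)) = -2941/ 364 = -8.08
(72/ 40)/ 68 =9/ 340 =0.03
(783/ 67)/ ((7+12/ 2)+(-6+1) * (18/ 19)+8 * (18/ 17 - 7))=-252909/ 849761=-0.30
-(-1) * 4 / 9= 4 / 9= 0.44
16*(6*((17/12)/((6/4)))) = 272/3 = 90.67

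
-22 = -22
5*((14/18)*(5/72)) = 175/648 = 0.27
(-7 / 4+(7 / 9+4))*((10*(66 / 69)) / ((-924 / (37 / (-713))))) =0.00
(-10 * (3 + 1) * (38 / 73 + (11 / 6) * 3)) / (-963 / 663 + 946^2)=-777036 / 2887531279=-0.00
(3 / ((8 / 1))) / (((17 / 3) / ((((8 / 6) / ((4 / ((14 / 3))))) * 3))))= 21 / 68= 0.31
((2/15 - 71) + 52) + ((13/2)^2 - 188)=-9877/60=-164.62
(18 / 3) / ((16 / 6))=9 / 4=2.25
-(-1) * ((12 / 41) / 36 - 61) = -7502 / 123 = -60.99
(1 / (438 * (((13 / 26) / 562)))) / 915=0.00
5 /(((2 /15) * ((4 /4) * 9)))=25 /6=4.17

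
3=3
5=5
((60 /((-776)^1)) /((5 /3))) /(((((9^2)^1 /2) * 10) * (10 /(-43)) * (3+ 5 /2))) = 43 /480150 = 0.00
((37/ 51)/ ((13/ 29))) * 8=8584/ 663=12.95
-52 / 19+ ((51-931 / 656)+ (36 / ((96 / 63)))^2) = 30162111 / 49856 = 604.98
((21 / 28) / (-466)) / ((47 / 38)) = -57 / 43804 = -0.00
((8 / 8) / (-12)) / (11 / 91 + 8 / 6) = -91 / 1588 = -0.06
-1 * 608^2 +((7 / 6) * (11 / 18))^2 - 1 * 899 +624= -4314962567 / 11664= -369938.49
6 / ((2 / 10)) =30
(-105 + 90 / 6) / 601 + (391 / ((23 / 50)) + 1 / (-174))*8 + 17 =356430245 / 52287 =6816.80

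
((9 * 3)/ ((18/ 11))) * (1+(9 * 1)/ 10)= 31.35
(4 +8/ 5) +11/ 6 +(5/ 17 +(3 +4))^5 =879804146831/ 42595710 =20654.76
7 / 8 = 0.88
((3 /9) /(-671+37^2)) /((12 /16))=2 /3141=0.00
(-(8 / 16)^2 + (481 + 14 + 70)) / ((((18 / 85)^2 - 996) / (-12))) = 6.80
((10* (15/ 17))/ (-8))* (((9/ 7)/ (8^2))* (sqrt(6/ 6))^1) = -675/ 30464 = -0.02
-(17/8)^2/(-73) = 289/4672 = 0.06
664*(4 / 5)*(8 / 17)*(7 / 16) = 9296 / 85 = 109.36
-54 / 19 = -2.84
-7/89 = -0.08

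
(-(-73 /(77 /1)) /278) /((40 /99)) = 657 /77840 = 0.01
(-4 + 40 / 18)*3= -16 / 3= -5.33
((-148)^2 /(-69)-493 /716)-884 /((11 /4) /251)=-44020718635 /543444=-81003.23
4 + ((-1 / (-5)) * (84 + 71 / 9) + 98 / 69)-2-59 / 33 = 227816 / 11385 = 20.01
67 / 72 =0.93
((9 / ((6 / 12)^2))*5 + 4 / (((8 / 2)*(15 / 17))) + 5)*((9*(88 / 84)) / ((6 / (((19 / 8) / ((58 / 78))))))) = 948233 / 1015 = 934.22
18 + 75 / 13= 309 / 13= 23.77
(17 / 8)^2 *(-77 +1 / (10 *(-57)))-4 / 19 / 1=-12692179 / 36480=-347.92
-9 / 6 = -3 / 2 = -1.50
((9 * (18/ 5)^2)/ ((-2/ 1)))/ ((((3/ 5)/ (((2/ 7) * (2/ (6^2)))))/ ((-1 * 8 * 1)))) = 432/ 35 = 12.34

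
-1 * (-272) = 272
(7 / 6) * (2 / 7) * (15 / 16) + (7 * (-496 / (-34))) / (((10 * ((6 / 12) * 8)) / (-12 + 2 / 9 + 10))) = -51727 / 12240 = -4.23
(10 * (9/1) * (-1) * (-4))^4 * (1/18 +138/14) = 1165466880000/7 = 166495268571.43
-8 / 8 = -1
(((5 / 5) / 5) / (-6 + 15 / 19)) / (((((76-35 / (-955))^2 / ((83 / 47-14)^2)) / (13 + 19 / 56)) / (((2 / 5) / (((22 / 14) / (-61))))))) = 46411322461325 / 225503741635524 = 0.21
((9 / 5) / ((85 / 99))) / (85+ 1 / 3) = 2673 / 108800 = 0.02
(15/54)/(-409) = -5/7362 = -0.00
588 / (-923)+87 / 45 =1.30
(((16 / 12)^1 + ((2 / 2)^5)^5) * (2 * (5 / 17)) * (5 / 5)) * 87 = 2030 / 17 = 119.41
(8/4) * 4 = 8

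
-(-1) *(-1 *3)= -3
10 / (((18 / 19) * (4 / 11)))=29.03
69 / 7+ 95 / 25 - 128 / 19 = 4602 / 665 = 6.92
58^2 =3364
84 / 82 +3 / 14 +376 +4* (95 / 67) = 14725965 / 38458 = 382.91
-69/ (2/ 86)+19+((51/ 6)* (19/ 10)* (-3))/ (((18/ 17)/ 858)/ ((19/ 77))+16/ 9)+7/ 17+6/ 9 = -2974.10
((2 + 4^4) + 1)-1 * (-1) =260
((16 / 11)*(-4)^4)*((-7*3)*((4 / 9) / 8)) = -14336 / 33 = -434.42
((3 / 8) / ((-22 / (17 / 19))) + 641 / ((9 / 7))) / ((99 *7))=15004069 / 20856528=0.72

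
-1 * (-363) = 363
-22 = -22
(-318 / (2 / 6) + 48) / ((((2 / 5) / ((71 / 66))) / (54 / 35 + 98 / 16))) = -23017987 / 1232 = -18683.43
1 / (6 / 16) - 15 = -37 / 3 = -12.33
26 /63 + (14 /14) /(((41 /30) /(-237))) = -446864 /2583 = -173.00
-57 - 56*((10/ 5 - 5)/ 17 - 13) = 11575/ 17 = 680.88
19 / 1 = 19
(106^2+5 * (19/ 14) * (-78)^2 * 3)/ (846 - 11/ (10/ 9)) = 161.57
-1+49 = 48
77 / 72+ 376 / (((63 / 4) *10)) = 8711 / 2520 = 3.46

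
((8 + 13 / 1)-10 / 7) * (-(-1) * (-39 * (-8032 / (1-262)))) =-14304992 / 609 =-23489.31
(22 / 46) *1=11 / 23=0.48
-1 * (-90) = 90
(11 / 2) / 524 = 11 / 1048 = 0.01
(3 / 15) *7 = 7 / 5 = 1.40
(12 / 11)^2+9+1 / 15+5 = 27691 / 1815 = 15.26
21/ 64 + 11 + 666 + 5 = 43669/ 64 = 682.33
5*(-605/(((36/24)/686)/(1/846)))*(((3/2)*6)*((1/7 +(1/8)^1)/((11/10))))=-336875/94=-3583.78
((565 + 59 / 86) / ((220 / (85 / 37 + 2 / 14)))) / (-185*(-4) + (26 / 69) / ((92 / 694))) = 6099271077 / 722111998685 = 0.01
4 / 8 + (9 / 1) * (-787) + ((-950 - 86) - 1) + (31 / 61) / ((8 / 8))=-990517 / 122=-8118.99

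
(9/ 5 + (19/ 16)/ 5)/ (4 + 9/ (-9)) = 163/ 240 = 0.68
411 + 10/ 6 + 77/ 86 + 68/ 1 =124243/ 258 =481.56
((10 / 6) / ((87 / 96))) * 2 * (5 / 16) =100 / 87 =1.15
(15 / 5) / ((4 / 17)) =51 / 4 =12.75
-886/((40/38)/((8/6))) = -16834/15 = -1122.27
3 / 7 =0.43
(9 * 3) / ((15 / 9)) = 81 / 5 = 16.20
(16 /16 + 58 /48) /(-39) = -53 /936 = -0.06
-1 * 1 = -1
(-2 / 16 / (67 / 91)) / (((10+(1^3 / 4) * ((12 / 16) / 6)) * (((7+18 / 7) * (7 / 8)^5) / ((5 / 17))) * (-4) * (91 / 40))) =6553600 / 58816031673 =0.00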